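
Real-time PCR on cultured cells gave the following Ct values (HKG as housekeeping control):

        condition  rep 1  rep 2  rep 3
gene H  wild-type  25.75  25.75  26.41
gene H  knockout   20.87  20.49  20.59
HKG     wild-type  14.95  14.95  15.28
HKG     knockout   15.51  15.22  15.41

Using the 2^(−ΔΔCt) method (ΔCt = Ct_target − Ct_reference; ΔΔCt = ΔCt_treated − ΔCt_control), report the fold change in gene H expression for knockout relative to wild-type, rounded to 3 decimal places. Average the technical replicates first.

Mean Ct: gene H wild-type 25.970; gene H knockout 20.650; HKG wild-type 15.060; HKG knockout 15.380
ΔCt(wild-type) = 25.970 − 15.060 = 10.910
ΔCt(knockout) = 20.650 − 15.380 = 5.270
ΔΔCt = 5.270 − 10.910 = -5.640
Fold change = 2^(−(-5.640)) = 2^5.640 = 49.8665

49.867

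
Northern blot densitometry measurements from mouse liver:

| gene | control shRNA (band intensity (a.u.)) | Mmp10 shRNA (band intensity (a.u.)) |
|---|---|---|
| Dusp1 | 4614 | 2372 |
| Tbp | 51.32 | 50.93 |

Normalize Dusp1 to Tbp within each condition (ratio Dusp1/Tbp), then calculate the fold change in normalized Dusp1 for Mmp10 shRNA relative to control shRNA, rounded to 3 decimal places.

0.518

Dusp1/Tbp (control shRNA) = 4614 / 51.32 = 89.906
Dusp1/Tbp (Mmp10 shRNA) = 2372 / 50.93 = 46.574
Fold change = 46.574 / 89.906 = 0.5180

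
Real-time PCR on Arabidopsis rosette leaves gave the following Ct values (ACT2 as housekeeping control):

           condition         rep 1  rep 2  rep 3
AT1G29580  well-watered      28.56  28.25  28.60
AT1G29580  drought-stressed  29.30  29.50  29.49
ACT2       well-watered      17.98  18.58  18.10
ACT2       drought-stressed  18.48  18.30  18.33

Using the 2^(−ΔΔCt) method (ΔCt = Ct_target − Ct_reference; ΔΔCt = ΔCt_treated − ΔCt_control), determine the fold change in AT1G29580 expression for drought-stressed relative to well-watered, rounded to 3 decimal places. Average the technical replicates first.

0.570

Mean Ct: AT1G29580 well-watered 28.470; AT1G29580 drought-stressed 29.430; ACT2 well-watered 18.220; ACT2 drought-stressed 18.370
ΔCt(well-watered) = 28.470 − 18.220 = 10.250
ΔCt(drought-stressed) = 29.430 − 18.370 = 11.060
ΔΔCt = 11.060 − 10.250 = 0.810
Fold change = 2^(−0.810) = 0.5704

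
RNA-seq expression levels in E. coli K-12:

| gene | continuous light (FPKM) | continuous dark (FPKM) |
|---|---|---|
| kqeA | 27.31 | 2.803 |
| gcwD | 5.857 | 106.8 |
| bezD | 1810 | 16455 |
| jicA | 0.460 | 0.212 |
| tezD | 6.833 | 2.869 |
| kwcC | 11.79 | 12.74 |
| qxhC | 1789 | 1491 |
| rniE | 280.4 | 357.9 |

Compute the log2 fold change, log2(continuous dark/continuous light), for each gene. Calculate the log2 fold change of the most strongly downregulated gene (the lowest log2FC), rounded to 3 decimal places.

-3.284

log2(2.803/27.31) = -3.284  (kqeA)
log2(106.8/5.857) = 4.189  (gcwD)
log2(16455/1810) = 3.184  (bezD)
log2(0.212/0.460) = -1.118  (jicA)
log2(2.869/6.833) = -1.252  (tezD)
log2(12.74/11.79) = 0.112  (kwcC)
log2(1491/1789) = -0.263  (qxhC)
log2(357.9/280.4) = 0.352  (rniE)
kqeA is most strongly downregulated.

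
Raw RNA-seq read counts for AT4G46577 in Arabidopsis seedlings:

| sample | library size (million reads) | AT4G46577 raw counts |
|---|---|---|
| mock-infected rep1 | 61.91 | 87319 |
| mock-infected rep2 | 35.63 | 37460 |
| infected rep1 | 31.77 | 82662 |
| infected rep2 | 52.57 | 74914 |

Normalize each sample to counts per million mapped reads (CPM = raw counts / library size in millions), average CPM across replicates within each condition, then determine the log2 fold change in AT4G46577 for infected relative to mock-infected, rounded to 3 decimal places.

0.710

CPM(mock-infected rep1) = 87319 / 61.91 = 1410.4183
CPM(mock-infected rep2) = 37460 / 35.63 = 1051.3612
CPM(infected rep1) = 82662 / 31.77 = 2601.8886
CPM(infected rep2) = 74914 / 52.57 = 1425.0333
mean CPM(mock-infected) = 1230.8898; mean CPM(infected) = 2013.4609
Fold change = 2013.4609 / 1230.8898 = 1.63578
log2(1.63578) = 0.7100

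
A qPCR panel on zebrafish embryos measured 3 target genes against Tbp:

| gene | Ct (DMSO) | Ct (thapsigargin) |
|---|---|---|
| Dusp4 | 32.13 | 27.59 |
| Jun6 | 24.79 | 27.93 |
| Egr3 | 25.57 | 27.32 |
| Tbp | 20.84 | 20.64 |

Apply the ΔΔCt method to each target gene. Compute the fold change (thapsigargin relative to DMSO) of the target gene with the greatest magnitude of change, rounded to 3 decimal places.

Dusp4: ΔΔCt = (27.59−20.64) − (32.13−20.84) = 6.95 − 11.29 = -4.34; fold change = 2^4.34 = 20.252
Jun6: ΔΔCt = (27.93−20.64) − (24.79−20.84) = 7.29 − 3.95 = 3.34; fold change = 2^-3.34 = 0.099
Egr3: ΔΔCt = (27.32−20.64) − (25.57−20.84) = 6.68 − 4.73 = 1.95; fold change = 2^-1.95 = 0.259
Dusp4 has the largest |ΔΔCt| = 4.34.

20.252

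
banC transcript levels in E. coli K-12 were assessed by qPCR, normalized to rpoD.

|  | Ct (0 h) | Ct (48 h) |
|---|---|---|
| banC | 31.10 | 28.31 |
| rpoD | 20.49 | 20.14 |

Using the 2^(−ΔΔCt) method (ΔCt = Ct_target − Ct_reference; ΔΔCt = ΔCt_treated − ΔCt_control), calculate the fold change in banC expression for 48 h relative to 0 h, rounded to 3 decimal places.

ΔCt(0 h) = 31.100 − 20.490 = 10.610
ΔCt(48 h) = 28.310 − 20.140 = 8.170
ΔΔCt = 8.170 − 10.610 = -2.440
Fold change = 2^(−(-2.440)) = 2^2.440 = 5.4264

5.426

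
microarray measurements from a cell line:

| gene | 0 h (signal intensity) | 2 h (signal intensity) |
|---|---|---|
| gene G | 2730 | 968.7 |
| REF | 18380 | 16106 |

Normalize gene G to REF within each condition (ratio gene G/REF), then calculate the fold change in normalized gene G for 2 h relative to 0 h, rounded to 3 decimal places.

0.405

gene G/REF (0 h) = 2730 / 18380 = 0.14853
gene G/REF (2 h) = 968.7 / 16106 = 0.060145
Fold change = 0.060145 / 0.14853 = 0.4049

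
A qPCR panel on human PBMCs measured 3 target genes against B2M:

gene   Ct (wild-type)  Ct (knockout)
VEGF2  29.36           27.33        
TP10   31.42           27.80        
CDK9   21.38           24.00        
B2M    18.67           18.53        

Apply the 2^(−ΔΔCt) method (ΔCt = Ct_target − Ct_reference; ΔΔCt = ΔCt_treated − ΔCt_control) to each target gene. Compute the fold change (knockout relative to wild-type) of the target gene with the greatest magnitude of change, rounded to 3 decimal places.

11.158

VEGF2: ΔΔCt = (27.33−18.53) − (29.36−18.67) = 8.80 − 10.69 = -1.89; fold change = 2^1.89 = 3.706
TP10: ΔΔCt = (27.80−18.53) − (31.42−18.67) = 9.27 − 12.75 = -3.48; fold change = 2^3.48 = 11.158
CDK9: ΔΔCt = (24.00−18.53) − (21.38−18.67) = 5.47 − 2.71 = 2.76; fold change = 2^-2.76 = 0.148
TP10 has the largest |ΔΔCt| = 3.48.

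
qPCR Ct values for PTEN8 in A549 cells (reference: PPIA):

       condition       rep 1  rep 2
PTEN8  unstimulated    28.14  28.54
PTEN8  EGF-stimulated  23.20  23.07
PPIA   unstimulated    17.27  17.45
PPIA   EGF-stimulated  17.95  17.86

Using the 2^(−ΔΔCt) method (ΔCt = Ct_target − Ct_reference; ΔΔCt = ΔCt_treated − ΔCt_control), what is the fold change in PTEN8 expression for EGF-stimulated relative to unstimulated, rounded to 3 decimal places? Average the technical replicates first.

Mean Ct: PTEN8 unstimulated 28.340; PTEN8 EGF-stimulated 23.135; PPIA unstimulated 17.360; PPIA EGF-stimulated 17.905
ΔCt(unstimulated) = 28.340 − 17.360 = 10.980
ΔCt(EGF-stimulated) = 23.135 − 17.905 = 5.230
ΔΔCt = 5.230 − 10.980 = -5.750
Fold change = 2^(−(-5.750)) = 2^5.750 = 53.8174

53.817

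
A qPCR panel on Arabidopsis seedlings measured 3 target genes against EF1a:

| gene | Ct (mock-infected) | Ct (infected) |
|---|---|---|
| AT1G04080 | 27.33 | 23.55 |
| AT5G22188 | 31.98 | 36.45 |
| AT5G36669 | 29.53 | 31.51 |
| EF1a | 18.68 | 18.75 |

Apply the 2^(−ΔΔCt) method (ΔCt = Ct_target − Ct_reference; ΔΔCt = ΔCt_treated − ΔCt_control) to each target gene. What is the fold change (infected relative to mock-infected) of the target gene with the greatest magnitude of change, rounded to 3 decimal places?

0.047

AT1G04080: ΔΔCt = (23.55−18.75) − (27.33−18.68) = 4.80 − 8.65 = -3.85; fold change = 2^3.85 = 14.420
AT5G22188: ΔΔCt = (36.45−18.75) − (31.98−18.68) = 17.70 − 13.30 = 4.40; fold change = 2^-4.40 = 0.047
AT5G36669: ΔΔCt = (31.51−18.75) − (29.53−18.68) = 12.76 − 10.85 = 1.91; fold change = 2^-1.91 = 0.266
AT5G22188 has the largest |ΔΔCt| = 4.40.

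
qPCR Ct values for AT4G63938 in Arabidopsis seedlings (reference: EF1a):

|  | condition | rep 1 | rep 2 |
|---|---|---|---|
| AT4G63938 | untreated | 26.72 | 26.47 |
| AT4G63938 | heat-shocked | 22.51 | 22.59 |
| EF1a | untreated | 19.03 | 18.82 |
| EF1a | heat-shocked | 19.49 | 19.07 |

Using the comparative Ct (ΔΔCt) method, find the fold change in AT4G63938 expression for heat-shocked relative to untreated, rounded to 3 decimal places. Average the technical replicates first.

21.112

Mean Ct: AT4G63938 untreated 26.595; AT4G63938 heat-shocked 22.550; EF1a untreated 18.925; EF1a heat-shocked 19.280
ΔCt(untreated) = 26.595 − 18.925 = 7.670
ΔCt(heat-shocked) = 22.550 − 19.280 = 3.270
ΔΔCt = 3.270 − 7.670 = -4.400
Fold change = 2^(−(-4.400)) = 2^4.400 = 21.1121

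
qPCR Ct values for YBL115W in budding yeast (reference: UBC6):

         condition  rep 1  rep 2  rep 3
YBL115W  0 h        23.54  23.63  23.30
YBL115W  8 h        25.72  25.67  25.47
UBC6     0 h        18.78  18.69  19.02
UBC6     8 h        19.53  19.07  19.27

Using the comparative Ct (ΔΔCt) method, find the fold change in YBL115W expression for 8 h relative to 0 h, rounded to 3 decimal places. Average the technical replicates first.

Mean Ct: YBL115W 0 h 23.490; YBL115W 8 h 25.620; UBC6 0 h 18.830; UBC6 8 h 19.290
ΔCt(0 h) = 23.490 − 18.830 = 4.660
ΔCt(8 h) = 25.620 − 19.290 = 6.330
ΔΔCt = 6.330 − 4.660 = 1.670
Fold change = 2^(−1.670) = 0.3143

0.314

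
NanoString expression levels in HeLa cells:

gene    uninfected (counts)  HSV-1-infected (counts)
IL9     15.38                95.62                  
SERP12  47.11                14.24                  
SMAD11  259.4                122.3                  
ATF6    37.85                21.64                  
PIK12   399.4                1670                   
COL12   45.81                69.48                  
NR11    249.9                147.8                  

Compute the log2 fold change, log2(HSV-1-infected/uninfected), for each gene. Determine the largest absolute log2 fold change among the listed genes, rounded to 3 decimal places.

2.636

log2(95.62/15.38) = 2.636  (IL9)
log2(14.24/47.11) = -1.726  (SERP12)
log2(122.3/259.4) = -1.085  (SMAD11)
log2(21.64/37.85) = -0.807  (ATF6)
log2(1670/399.4) = 2.064  (PIK12)
log2(69.48/45.81) = 0.601  (COL12)
log2(147.8/249.9) = -0.758  (NR11)
The largest magnitude belongs to IL9.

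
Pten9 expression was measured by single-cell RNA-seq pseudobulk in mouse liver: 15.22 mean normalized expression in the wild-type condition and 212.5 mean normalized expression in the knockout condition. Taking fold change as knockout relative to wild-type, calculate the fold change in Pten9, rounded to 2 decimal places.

13.96

Fold change = 212.5 / 15.22 = 13.962
Pten9 is upregulated.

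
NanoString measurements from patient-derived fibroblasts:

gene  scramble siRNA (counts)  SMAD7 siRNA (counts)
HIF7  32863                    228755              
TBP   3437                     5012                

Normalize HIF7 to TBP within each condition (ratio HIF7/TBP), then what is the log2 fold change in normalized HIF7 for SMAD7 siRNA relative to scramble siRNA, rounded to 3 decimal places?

HIF7/TBP (scramble siRNA) = 32863 / 3437 = 9.5615
HIF7/TBP (SMAD7 siRNA) = 228755 / 5012 = 45.641
Fold change = 45.641 / 9.5615 = 4.7734
log2(4.7734) = 2.2550

2.255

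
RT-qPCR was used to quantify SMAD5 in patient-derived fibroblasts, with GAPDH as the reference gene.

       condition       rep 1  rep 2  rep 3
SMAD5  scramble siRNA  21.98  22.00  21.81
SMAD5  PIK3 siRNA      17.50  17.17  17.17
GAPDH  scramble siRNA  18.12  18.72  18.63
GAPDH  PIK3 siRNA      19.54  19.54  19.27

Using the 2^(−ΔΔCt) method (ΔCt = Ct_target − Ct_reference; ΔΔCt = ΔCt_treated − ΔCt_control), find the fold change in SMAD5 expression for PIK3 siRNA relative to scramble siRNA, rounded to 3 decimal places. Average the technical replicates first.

48.840

Mean Ct: SMAD5 scramble siRNA 21.930; SMAD5 PIK3 siRNA 17.280; GAPDH scramble siRNA 18.490; GAPDH PIK3 siRNA 19.450
ΔCt(scramble siRNA) = 21.930 − 18.490 = 3.440
ΔCt(PIK3 siRNA) = 17.280 − 19.450 = -2.170
ΔΔCt = -2.170 − 3.440 = -5.610
Fold change = 2^(−(-5.610)) = 2^5.610 = 48.8403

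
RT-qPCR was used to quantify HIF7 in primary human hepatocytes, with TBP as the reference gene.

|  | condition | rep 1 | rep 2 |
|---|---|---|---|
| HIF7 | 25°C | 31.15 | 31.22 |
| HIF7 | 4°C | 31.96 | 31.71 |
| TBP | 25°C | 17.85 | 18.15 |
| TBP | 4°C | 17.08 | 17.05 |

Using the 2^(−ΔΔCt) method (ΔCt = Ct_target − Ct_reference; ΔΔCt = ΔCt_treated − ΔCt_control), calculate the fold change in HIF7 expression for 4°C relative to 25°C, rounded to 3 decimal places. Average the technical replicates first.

0.333

Mean Ct: HIF7 25°C 31.185; HIF7 4°C 31.835; TBP 25°C 18.000; TBP 4°C 17.065
ΔCt(25°C) = 31.185 − 18.000 = 13.185
ΔCt(4°C) = 31.835 − 17.065 = 14.770
ΔΔCt = 14.770 − 13.185 = 1.585
Fold change = 2^(−1.585) = 0.3333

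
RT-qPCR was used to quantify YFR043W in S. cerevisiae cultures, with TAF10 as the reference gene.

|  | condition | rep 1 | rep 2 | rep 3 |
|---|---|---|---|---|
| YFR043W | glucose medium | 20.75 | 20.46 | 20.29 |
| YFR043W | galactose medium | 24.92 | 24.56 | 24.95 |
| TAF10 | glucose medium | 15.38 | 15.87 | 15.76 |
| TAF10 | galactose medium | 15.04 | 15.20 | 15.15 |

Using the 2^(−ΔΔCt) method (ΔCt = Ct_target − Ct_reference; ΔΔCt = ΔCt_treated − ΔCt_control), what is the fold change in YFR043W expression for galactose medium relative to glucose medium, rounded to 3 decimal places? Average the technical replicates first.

Mean Ct: YFR043W glucose medium 20.500; YFR043W galactose medium 24.810; TAF10 glucose medium 15.670; TAF10 galactose medium 15.130
ΔCt(glucose medium) = 20.500 − 15.670 = 4.830
ΔCt(galactose medium) = 24.810 − 15.130 = 9.680
ΔΔCt = 9.680 − 4.830 = 4.850
Fold change = 2^(−4.850) = 0.0347

0.035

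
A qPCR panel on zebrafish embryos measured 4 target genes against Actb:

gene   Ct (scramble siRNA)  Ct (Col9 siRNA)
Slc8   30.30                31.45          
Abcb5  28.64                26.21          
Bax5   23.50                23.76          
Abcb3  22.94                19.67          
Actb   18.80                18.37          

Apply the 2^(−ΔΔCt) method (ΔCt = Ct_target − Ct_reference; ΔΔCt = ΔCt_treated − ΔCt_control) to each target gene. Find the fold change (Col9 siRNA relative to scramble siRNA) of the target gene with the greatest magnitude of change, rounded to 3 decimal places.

7.160

Slc8: ΔΔCt = (31.45−18.37) − (30.30−18.80) = 13.08 − 11.50 = 1.58; fold change = 2^-1.58 = 0.334
Abcb5: ΔΔCt = (26.21−18.37) − (28.64−18.80) = 7.84 − 9.84 = -2.00; fold change = 2^2.00 = 4.000
Bax5: ΔΔCt = (23.76−18.37) − (23.50−18.80) = 5.39 − 4.70 = 0.69; fold change = 2^-0.69 = 0.620
Abcb3: ΔΔCt = (19.67−18.37) − (22.94−18.80) = 1.30 − 4.14 = -2.84; fold change = 2^2.84 = 7.160
Abcb3 has the largest |ΔΔCt| = 2.84.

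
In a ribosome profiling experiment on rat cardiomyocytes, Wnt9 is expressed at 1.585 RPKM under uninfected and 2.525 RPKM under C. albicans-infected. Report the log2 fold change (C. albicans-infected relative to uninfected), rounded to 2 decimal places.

0.67

Fold change = 2.525 / 1.585 = 1.5931
log2(1.5931) = 0.672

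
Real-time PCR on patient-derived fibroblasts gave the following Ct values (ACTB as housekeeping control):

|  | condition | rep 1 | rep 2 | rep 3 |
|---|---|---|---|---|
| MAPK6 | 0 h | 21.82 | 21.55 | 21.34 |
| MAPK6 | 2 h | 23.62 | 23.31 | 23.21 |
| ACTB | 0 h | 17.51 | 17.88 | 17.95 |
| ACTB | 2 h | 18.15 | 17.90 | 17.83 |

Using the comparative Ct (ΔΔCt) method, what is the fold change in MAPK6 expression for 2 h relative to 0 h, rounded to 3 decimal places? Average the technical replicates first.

Mean Ct: MAPK6 0 h 21.570; MAPK6 2 h 23.380; ACTB 0 h 17.780; ACTB 2 h 17.960
ΔCt(0 h) = 21.570 − 17.780 = 3.790
ΔCt(2 h) = 23.380 − 17.960 = 5.420
ΔΔCt = 5.420 − 3.790 = 1.630
Fold change = 2^(−1.630) = 0.3231

0.323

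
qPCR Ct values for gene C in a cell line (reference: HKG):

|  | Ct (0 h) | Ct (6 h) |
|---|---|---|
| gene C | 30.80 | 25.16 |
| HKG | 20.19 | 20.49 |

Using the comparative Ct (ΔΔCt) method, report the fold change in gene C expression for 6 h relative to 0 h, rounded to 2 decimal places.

61.39

ΔCt(0 h) = 30.800 − 20.190 = 10.610
ΔCt(6 h) = 25.160 − 20.490 = 4.670
ΔΔCt = 4.670 − 10.610 = -5.940
Fold change = 2^(−(-5.940)) = 2^5.940 = 61.393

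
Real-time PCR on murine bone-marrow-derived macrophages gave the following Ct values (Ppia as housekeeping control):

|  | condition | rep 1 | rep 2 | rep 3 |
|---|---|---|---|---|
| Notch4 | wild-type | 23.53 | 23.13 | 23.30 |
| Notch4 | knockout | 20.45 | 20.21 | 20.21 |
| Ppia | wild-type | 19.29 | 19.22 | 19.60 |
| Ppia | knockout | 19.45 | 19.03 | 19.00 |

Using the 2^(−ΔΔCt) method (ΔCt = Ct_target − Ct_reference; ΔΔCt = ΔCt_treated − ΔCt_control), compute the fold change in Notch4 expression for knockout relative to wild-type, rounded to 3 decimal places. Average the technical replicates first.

7.062

Mean Ct: Notch4 wild-type 23.320; Notch4 knockout 20.290; Ppia wild-type 19.370; Ppia knockout 19.160
ΔCt(wild-type) = 23.320 − 19.370 = 3.950
ΔCt(knockout) = 20.290 − 19.160 = 1.130
ΔΔCt = 1.130 − 3.950 = -2.820
Fold change = 2^(−(-2.820)) = 2^2.820 = 7.0616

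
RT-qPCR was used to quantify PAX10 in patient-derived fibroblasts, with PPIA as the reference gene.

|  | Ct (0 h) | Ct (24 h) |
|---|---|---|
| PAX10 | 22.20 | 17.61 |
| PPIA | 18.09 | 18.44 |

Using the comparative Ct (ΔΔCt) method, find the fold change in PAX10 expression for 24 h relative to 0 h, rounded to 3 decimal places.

ΔCt(0 h) = 22.200 − 18.090 = 4.110
ΔCt(24 h) = 17.610 − 18.440 = -0.830
ΔΔCt = -0.830 − 4.110 = -4.940
Fold change = 2^(−(-4.940)) = 2^4.940 = 30.6965

30.696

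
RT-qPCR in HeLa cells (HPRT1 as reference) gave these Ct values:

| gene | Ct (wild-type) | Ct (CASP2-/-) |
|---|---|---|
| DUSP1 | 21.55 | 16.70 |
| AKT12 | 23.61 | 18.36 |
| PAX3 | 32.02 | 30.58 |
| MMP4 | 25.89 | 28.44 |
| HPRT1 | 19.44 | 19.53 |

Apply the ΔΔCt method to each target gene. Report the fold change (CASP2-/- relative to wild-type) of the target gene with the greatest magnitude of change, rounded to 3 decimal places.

40.504

DUSP1: ΔΔCt = (16.70−19.53) − (21.55−19.44) = -2.83 − 2.11 = -4.94; fold change = 2^4.94 = 30.696
AKT12: ΔΔCt = (18.36−19.53) − (23.61−19.44) = -1.17 − 4.17 = -5.34; fold change = 2^5.34 = 40.504
PAX3: ΔΔCt = (30.58−19.53) − (32.02−19.44) = 11.05 − 12.58 = -1.53; fold change = 2^1.53 = 2.888
MMP4: ΔΔCt = (28.44−19.53) − (25.89−19.44) = 8.91 − 6.45 = 2.46; fold change = 2^-2.46 = 0.182
AKT12 has the largest |ΔΔCt| = 5.34.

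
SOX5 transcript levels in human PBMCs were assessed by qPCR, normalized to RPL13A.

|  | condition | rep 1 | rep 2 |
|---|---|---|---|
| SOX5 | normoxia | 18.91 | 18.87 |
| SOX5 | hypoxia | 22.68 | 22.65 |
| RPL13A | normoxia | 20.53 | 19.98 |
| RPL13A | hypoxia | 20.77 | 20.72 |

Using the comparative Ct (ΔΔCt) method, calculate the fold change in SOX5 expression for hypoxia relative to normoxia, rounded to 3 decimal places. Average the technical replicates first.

Mean Ct: SOX5 normoxia 18.890; SOX5 hypoxia 22.665; RPL13A normoxia 20.255; RPL13A hypoxia 20.745
ΔCt(normoxia) = 18.890 − 20.255 = -1.365
ΔCt(hypoxia) = 22.665 − 20.745 = 1.920
ΔΔCt = 1.920 − (-1.365) = 3.285
Fold change = 2^(−3.285) = 0.1026

0.103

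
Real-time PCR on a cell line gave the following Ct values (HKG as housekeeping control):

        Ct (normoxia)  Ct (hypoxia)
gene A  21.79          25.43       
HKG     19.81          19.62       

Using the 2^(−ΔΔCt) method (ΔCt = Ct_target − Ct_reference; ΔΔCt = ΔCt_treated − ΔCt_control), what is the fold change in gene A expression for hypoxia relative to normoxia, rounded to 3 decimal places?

0.070

ΔCt(normoxia) = 21.790 − 19.810 = 1.980
ΔCt(hypoxia) = 25.430 − 19.620 = 5.810
ΔΔCt = 5.810 − 1.980 = 3.830
Fold change = 2^(−3.830) = 0.0703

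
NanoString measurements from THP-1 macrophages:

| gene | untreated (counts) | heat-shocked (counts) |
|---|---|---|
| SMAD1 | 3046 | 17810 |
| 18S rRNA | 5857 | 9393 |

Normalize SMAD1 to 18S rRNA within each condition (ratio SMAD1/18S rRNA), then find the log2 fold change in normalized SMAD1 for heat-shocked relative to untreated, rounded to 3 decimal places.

SMAD1/18S rRNA (untreated) = 3046 / 5857 = 0.52006
SMAD1/18S rRNA (heat-shocked) = 17810 / 9393 = 1.8961
Fold change = 1.8961 / 0.52006 = 3.6459
log2(3.6459) = 1.8663

1.866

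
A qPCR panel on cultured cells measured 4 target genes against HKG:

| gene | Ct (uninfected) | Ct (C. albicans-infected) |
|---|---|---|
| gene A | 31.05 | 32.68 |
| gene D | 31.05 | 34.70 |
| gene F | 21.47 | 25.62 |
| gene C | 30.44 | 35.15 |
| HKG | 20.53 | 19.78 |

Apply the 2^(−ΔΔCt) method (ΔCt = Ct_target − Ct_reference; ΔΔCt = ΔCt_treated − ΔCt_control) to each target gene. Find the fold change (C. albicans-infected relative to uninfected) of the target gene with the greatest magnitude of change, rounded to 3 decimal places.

0.023

gene A: ΔΔCt = (32.68−19.78) − (31.05−20.53) = 12.90 − 10.52 = 2.38; fold change = 2^-2.38 = 0.192
gene D: ΔΔCt = (34.70−19.78) − (31.05−20.53) = 14.92 − 10.52 = 4.40; fold change = 2^-4.40 = 0.047
gene F: ΔΔCt = (25.62−19.78) − (21.47−20.53) = 5.84 − 0.94 = 4.90; fold change = 2^-4.90 = 0.033
gene C: ΔΔCt = (35.15−19.78) − (30.44−20.53) = 15.37 − 9.91 = 5.46; fold change = 2^-5.46 = 0.023
gene C has the largest |ΔΔCt| = 5.46.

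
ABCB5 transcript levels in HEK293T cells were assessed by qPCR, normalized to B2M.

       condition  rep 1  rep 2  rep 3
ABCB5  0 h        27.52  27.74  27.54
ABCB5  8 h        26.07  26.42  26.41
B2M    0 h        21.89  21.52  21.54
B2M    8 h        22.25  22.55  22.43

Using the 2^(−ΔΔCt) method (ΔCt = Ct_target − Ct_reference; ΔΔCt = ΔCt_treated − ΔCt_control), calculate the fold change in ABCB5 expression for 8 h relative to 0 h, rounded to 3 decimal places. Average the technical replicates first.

4.170

Mean Ct: ABCB5 0 h 27.600; ABCB5 8 h 26.300; B2M 0 h 21.650; B2M 8 h 22.410
ΔCt(0 h) = 27.600 − 21.650 = 5.950
ΔCt(8 h) = 26.300 − 22.410 = 3.890
ΔΔCt = 3.890 − 5.950 = -2.060
Fold change = 2^(−(-2.060)) = 2^2.060 = 4.1699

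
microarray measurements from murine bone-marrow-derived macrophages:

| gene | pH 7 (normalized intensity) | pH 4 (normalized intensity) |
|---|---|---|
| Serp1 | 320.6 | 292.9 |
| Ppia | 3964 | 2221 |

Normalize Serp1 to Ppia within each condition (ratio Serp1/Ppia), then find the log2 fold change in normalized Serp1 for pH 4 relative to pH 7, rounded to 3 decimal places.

0.705

Serp1/Ppia (pH 7) = 320.6 / 3964 = 0.080878
Serp1/Ppia (pH 4) = 292.9 / 2221 = 0.13188
Fold change = 0.13188 / 0.080878 = 1.6306
log2(1.6306) = 0.7054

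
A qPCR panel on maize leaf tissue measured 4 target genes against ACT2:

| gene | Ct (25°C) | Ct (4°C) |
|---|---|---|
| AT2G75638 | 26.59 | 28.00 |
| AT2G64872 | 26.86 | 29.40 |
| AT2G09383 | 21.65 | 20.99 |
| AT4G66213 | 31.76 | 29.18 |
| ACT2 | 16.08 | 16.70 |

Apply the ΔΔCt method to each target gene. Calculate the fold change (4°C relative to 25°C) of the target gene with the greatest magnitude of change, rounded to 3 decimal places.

9.190

AT2G75638: ΔΔCt = (28.00−16.70) − (26.59−16.08) = 11.30 − 10.51 = 0.79; fold change = 2^-0.79 = 0.578
AT2G64872: ΔΔCt = (29.40−16.70) − (26.86−16.08) = 12.70 − 10.78 = 1.92; fold change = 2^-1.92 = 0.264
AT2G09383: ΔΔCt = (20.99−16.70) − (21.65−16.08) = 4.29 − 5.57 = -1.28; fold change = 2^1.28 = 2.428
AT4G66213: ΔΔCt = (29.18−16.70) − (31.76−16.08) = 12.48 − 15.68 = -3.20; fold change = 2^3.20 = 9.190
AT4G66213 has the largest |ΔΔCt| = 3.20.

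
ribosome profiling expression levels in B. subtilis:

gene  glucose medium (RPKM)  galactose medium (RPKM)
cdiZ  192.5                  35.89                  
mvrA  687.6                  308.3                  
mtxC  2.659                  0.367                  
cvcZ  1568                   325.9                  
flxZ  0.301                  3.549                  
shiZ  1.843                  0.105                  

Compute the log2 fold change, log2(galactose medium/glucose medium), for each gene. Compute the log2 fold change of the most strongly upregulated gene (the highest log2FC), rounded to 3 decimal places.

log2(35.89/192.5) = -2.423  (cdiZ)
log2(308.3/687.6) = -1.157  (mvrA)
log2(0.367/2.659) = -2.857  (mtxC)
log2(325.9/1568) = -2.266  (cvcZ)
log2(3.549/0.301) = 3.560  (flxZ)
log2(0.105/1.843) = -4.134  (shiZ)
flxZ is most strongly upregulated.

3.560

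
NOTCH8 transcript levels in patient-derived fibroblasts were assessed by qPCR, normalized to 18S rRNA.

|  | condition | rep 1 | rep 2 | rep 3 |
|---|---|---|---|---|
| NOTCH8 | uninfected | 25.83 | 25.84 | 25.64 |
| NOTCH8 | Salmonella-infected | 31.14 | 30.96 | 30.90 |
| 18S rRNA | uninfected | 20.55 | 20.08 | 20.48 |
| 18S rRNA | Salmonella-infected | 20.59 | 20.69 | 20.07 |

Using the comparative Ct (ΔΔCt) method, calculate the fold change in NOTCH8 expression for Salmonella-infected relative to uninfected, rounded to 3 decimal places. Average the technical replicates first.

Mean Ct: NOTCH8 uninfected 25.770; NOTCH8 Salmonella-infected 31.000; 18S rRNA uninfected 20.370; 18S rRNA Salmonella-infected 20.450
ΔCt(uninfected) = 25.770 − 20.370 = 5.400
ΔCt(Salmonella-infected) = 31.000 − 20.450 = 10.550
ΔΔCt = 10.550 − 5.400 = 5.150
Fold change = 2^(−5.150) = 0.0282

0.028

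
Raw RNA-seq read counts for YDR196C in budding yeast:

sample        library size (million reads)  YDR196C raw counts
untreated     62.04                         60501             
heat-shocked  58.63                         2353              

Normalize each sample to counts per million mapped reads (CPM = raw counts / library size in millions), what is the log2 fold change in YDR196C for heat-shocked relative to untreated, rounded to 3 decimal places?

-4.603

CPM(untreated) = 60501 / 62.04 = 975.1934
CPM(heat-shocked) = 2353 / 58.63 = 40.1330
Fold change = 40.1330 / 975.1934 = 0.04115
log2(0.04115) = -4.6028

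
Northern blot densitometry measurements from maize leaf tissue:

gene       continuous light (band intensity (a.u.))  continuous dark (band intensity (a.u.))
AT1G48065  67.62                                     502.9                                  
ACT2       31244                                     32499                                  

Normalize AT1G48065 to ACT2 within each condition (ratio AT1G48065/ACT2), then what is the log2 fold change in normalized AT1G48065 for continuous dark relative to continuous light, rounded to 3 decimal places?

2.838

AT1G48065/ACT2 (continuous light) = 67.62 / 31244 = 0.0021643
AT1G48065/ACT2 (continuous dark) = 502.9 / 32499 = 0.015474
Fold change = 0.015474 / 0.0021643 = 7.1500
log2(7.1500) = 2.8379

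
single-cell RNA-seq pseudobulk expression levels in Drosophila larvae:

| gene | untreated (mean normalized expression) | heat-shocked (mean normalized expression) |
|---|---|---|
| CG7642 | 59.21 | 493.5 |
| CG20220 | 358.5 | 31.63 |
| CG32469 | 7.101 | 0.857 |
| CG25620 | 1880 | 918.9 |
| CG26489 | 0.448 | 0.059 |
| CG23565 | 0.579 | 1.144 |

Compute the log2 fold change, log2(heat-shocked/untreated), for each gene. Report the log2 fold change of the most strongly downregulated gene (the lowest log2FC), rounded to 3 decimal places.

-3.503

log2(493.5/59.21) = 3.059  (CG7642)
log2(31.63/358.5) = -3.503  (CG20220)
log2(0.857/7.101) = -3.051  (CG32469)
log2(918.9/1880) = -1.033  (CG25620)
log2(0.059/0.448) = -2.925  (CG26489)
log2(1.144/0.579) = 0.982  (CG23565)
CG20220 is most strongly downregulated.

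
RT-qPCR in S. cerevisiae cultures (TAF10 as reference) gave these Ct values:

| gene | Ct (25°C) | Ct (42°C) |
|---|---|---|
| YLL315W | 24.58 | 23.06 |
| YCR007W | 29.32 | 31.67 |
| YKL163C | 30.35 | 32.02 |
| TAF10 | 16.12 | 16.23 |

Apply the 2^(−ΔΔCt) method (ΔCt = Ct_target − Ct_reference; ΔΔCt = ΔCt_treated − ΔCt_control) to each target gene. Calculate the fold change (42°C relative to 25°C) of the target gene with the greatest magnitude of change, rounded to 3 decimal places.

YLL315W: ΔΔCt = (23.06−16.23) − (24.58−16.12) = 6.83 − 8.46 = -1.63; fold change = 2^1.63 = 3.095
YCR007W: ΔΔCt = (31.67−16.23) − (29.32−16.12) = 15.44 − 13.20 = 2.24; fold change = 2^-2.24 = 0.212
YKL163C: ΔΔCt = (32.02−16.23) − (30.35−16.12) = 15.79 − 14.23 = 1.56; fold change = 2^-1.56 = 0.339
YCR007W has the largest |ΔΔCt| = 2.24.

0.212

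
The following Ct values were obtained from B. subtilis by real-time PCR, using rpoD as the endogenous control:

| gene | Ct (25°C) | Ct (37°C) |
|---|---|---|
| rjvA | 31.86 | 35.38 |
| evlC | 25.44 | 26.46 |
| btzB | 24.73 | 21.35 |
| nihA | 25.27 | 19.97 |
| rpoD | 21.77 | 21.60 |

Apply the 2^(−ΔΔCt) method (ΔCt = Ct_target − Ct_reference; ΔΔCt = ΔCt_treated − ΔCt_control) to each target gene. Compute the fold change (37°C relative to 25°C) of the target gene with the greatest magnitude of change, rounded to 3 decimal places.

rjvA: ΔΔCt = (35.38−21.60) − (31.86−21.77) = 13.78 − 10.09 = 3.69; fold change = 2^-3.69 = 0.077
evlC: ΔΔCt = (26.46−21.60) − (25.44−21.77) = 4.86 − 3.67 = 1.19; fold change = 2^-1.19 = 0.438
btzB: ΔΔCt = (21.35−21.60) − (24.73−21.77) = -0.25 − 2.96 = -3.21; fold change = 2^3.21 = 9.254
nihA: ΔΔCt = (19.97−21.60) − (25.27−21.77) = -1.63 − 3.50 = -5.13; fold change = 2^5.13 = 35.017
nihA has the largest |ΔΔCt| = 5.13.

35.017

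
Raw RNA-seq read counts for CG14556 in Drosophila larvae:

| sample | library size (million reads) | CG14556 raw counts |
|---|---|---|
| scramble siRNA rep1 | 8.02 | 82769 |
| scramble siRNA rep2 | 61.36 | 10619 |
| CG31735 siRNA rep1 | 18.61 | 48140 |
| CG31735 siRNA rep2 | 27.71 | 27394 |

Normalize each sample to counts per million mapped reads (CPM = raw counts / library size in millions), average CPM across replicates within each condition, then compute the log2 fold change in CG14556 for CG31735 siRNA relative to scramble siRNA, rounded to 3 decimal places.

CPM(scramble siRNA rep1) = 82769 / 8.02 = 10320.3242
CPM(scramble siRNA rep2) = 10619 / 61.36 = 173.0606
CPM(CG31735 siRNA rep1) = 48140 / 18.61 = 2586.7813
CPM(CG31735 siRNA rep2) = 27394 / 27.71 = 988.5962
mean CPM(scramble siRNA) = 5246.6924; mean CPM(CG31735 siRNA) = 1787.6887
Fold change = 1787.6887 / 5246.6924 = 0.34073
log2(0.34073) = -1.5533

-1.553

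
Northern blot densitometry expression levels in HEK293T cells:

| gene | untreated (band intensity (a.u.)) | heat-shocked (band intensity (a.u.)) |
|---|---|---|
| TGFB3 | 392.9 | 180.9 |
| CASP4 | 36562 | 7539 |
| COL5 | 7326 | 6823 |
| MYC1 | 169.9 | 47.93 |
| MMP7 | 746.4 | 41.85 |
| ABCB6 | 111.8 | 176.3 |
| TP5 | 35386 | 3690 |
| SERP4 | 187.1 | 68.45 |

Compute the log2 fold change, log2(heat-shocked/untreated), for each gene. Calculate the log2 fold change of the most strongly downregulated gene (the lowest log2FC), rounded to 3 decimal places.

log2(180.9/392.9) = -1.119  (TGFB3)
log2(7539/36562) = -2.278  (CASP4)
log2(6823/7326) = -0.103  (COL5)
log2(47.93/169.9) = -1.826  (MYC1)
log2(41.85/746.4) = -4.157  (MMP7)
log2(176.3/111.8) = 0.657  (ABCB6)
log2(3690/35386) = -3.261  (TP5)
log2(68.45/187.1) = -1.451  (SERP4)
MMP7 is most strongly downregulated.

-4.157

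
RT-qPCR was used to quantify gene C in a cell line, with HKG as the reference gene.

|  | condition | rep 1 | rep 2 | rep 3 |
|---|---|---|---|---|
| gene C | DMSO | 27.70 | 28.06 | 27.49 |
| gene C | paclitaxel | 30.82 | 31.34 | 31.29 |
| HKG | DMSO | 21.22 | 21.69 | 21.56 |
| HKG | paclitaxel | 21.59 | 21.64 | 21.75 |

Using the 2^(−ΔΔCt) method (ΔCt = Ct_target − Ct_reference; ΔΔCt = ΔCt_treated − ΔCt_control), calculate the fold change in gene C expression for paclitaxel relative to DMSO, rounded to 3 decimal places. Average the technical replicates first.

Mean Ct: gene C DMSO 27.750; gene C paclitaxel 31.150; HKG DMSO 21.490; HKG paclitaxel 21.660
ΔCt(DMSO) = 27.750 − 21.490 = 6.260
ΔCt(paclitaxel) = 31.150 − 21.660 = 9.490
ΔΔCt = 9.490 − 6.260 = 3.230
Fold change = 2^(−3.230) = 0.1066

0.107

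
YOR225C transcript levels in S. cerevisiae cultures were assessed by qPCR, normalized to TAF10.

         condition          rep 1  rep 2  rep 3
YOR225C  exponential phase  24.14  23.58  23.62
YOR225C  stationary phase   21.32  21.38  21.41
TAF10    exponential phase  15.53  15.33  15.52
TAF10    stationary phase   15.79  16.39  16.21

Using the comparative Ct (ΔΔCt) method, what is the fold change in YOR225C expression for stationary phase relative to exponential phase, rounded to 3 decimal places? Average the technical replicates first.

8.456

Mean Ct: YOR225C exponential phase 23.780; YOR225C stationary phase 21.370; TAF10 exponential phase 15.460; TAF10 stationary phase 16.130
ΔCt(exponential phase) = 23.780 − 15.460 = 8.320
ΔCt(stationary phase) = 21.370 − 16.130 = 5.240
ΔΔCt = 5.240 − 8.320 = -3.080
Fold change = 2^(−(-3.080)) = 2^3.080 = 8.4561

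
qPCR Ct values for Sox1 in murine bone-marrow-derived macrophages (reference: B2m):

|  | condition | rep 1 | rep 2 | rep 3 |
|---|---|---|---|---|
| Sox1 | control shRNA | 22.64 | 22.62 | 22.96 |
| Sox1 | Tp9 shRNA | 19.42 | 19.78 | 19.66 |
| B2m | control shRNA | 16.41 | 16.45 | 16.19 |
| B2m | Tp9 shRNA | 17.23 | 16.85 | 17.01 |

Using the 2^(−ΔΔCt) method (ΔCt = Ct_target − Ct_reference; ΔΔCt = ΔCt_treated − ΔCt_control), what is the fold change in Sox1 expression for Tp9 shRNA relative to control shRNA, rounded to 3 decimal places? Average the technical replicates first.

13.929

Mean Ct: Sox1 control shRNA 22.740; Sox1 Tp9 shRNA 19.620; B2m control shRNA 16.350; B2m Tp9 shRNA 17.030
ΔCt(control shRNA) = 22.740 − 16.350 = 6.390
ΔCt(Tp9 shRNA) = 19.620 − 17.030 = 2.590
ΔΔCt = 2.590 − 6.390 = -3.800
Fold change = 2^(−(-3.800)) = 2^3.800 = 13.9288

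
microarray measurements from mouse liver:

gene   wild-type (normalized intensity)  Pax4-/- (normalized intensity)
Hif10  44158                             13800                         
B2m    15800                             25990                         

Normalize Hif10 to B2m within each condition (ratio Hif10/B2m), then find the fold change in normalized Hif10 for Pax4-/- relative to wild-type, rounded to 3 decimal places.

0.190

Hif10/B2m (wild-type) = 44158 / 15800 = 2.7948
Hif10/B2m (Pax4-/-) = 13800 / 25990 = 0.53097
Fold change = 0.53097 / 2.7948 = 0.1900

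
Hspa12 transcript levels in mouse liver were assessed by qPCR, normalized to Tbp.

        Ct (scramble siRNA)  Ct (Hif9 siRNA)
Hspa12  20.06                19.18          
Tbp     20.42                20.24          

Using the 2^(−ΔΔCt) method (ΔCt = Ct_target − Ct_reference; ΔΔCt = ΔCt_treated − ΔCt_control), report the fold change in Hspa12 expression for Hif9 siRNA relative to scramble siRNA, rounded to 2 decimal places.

ΔCt(scramble siRNA) = 20.060 − 20.420 = -0.360
ΔCt(Hif9 siRNA) = 19.180 − 20.240 = -1.060
ΔΔCt = -1.060 − (-0.360) = -0.700
Fold change = 2^(−(-0.700)) = 2^0.700 = 1.625

1.62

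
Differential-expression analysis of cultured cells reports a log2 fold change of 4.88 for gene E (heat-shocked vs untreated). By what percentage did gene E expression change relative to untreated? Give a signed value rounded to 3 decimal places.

Fold change = 2^(4.88) = 29.4460
Percent change = (FC − 1) × 100% = (29.4460 − 1) × 100 = 2844.600%

2844.600%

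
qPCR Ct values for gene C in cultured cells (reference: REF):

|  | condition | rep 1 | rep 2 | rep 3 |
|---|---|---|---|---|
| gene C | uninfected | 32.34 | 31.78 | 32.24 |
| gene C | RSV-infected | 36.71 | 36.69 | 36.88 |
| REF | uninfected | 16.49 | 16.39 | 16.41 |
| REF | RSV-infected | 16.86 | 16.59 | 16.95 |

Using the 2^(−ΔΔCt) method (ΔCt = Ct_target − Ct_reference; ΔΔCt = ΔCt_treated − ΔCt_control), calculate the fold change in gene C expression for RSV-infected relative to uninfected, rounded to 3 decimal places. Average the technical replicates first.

Mean Ct: gene C uninfected 32.120; gene C RSV-infected 36.760; REF uninfected 16.430; REF RSV-infected 16.800
ΔCt(uninfected) = 32.120 − 16.430 = 15.690
ΔCt(RSV-infected) = 36.760 − 16.800 = 19.960
ΔΔCt = 19.960 − 15.690 = 4.270
Fold change = 2^(−4.270) = 0.0518

0.052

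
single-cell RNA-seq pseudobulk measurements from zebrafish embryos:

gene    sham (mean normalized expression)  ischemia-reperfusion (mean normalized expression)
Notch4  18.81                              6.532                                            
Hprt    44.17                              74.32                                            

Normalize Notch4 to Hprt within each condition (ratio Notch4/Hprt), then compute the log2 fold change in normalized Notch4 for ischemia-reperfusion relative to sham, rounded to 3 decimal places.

Notch4/Hprt (sham) = 18.81 / 44.17 = 0.42585
Notch4/Hprt (ischemia-reperfusion) = 6.532 / 74.32 = 0.08789
Fold change = 0.08789 / 0.42585 = 0.2064
log2(0.2064) = -2.2766

-2.277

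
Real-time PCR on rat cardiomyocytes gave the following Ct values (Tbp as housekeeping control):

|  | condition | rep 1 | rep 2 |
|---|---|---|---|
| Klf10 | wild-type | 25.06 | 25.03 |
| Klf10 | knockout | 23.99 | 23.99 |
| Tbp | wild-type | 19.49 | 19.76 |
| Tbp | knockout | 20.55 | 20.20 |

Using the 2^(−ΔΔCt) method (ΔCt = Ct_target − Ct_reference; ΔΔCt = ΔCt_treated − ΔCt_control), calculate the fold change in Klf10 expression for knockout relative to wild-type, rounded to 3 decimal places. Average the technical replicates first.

3.494

Mean Ct: Klf10 wild-type 25.045; Klf10 knockout 23.990; Tbp wild-type 19.625; Tbp knockout 20.375
ΔCt(wild-type) = 25.045 − 19.625 = 5.420
ΔCt(knockout) = 23.990 − 20.375 = 3.615
ΔΔCt = 3.615 − 5.420 = -1.805
Fold change = 2^(−(-1.805)) = 2^1.805 = 3.4943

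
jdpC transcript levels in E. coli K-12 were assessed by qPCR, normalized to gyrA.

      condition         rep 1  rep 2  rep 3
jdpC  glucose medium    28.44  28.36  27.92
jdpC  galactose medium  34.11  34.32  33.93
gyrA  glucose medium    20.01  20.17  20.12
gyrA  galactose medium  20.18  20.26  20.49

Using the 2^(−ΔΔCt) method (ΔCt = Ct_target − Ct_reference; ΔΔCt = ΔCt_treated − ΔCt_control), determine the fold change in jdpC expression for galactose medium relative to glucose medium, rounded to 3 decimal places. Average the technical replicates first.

Mean Ct: jdpC glucose medium 28.240; jdpC galactose medium 34.120; gyrA glucose medium 20.100; gyrA galactose medium 20.310
ΔCt(glucose medium) = 28.240 − 20.100 = 8.140
ΔCt(galactose medium) = 34.120 − 20.310 = 13.810
ΔΔCt = 13.810 − 8.140 = 5.670
Fold change = 2^(−5.670) = 0.0196

0.020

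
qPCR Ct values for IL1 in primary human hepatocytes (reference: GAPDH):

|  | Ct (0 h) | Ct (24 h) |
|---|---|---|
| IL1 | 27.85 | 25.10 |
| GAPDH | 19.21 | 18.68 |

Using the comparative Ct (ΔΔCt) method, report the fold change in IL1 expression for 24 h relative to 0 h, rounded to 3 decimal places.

4.659

ΔCt(0 h) = 27.850 − 19.210 = 8.640
ΔCt(24 h) = 25.100 − 18.680 = 6.420
ΔΔCt = 6.420 − 8.640 = -2.220
Fold change = 2^(−(-2.220)) = 2^2.220 = 4.6589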